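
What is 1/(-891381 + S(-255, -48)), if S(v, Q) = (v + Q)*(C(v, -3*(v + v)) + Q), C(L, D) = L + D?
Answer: -1/1263162 ≈ -7.9166e-7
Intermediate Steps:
C(L, D) = D + L
S(v, Q) = (Q + v)*(Q - 5*v) (S(v, Q) = (v + Q)*((-3*(v + v) + v) + Q) = (Q + v)*((-6*v + v) + Q) = (Q + v)*(-5*v + Q) = (Q + v)*(Q - 5*v))
1/(-891381 + S(-255, -48)) = 1/(-891381 + ((-48)**2 - 5*(-255)**2 - 4*(-48)*(-255))) = 1/(-891381 + (2304 - 5*65025 - 48960)) = 1/(-891381 + (2304 - 325125 - 48960)) = 1/(-891381 - 371781) = 1/(-1263162) = -1/1263162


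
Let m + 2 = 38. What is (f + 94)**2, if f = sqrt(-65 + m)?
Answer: (94 + I*sqrt(29))**2 ≈ 8807.0 + 1012.4*I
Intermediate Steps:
m = 36 (m = -2 + 38 = 36)
f = I*sqrt(29) (f = sqrt(-65 + 36) = sqrt(-29) = I*sqrt(29) ≈ 5.3852*I)
(f + 94)**2 = (I*sqrt(29) + 94)**2 = (94 + I*sqrt(29))**2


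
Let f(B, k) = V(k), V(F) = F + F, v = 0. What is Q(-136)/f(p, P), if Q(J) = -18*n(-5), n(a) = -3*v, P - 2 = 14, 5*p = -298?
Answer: 0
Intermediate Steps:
p = -298/5 (p = (⅕)*(-298) = -298/5 ≈ -59.600)
P = 16 (P = 2 + 14 = 16)
n(a) = 0 (n(a) = -3*0 = 0)
Q(J) = 0 (Q(J) = -18*0 = 0)
V(F) = 2*F
f(B, k) = 2*k
Q(-136)/f(p, P) = 0/((2*16)) = 0/32 = 0*(1/32) = 0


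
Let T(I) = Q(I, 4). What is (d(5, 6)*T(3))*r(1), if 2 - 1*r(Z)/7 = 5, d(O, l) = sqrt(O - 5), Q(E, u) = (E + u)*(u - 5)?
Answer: 0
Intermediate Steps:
Q(E, u) = (-5 + u)*(E + u) (Q(E, u) = (E + u)*(-5 + u) = (-5 + u)*(E + u))
d(O, l) = sqrt(-5 + O)
r(Z) = -21 (r(Z) = 14 - 7*5 = 14 - 35 = -21)
T(I) = -4 - I (T(I) = 4**2 - 5*I - 5*4 + I*4 = 16 - 5*I - 20 + 4*I = -4 - I)
(d(5, 6)*T(3))*r(1) = (sqrt(-5 + 5)*(-4 - 1*3))*(-21) = (sqrt(0)*(-4 - 3))*(-21) = (0*(-7))*(-21) = 0*(-21) = 0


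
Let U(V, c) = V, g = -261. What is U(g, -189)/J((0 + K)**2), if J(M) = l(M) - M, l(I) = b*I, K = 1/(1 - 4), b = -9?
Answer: 2349/10 ≈ 234.90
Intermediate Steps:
K = -1/3 (K = 1/(-3) = -1/3 ≈ -0.33333)
l(I) = -9*I
J(M) = -10*M (J(M) = -9*M - M = -10*M)
U(g, -189)/J((0 + K)**2) = -261*(-1/(10*(0 - 1/3)**2)) = -261/((-10*(-1/3)**2)) = -261/((-10*1/9)) = -261/(-10/9) = -261*(-9/10) = 2349/10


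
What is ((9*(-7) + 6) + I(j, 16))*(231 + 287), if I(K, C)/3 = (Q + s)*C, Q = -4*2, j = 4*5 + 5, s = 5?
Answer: -104118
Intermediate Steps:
j = 25 (j = 20 + 5 = 25)
Q = -8
I(K, C) = -9*C (I(K, C) = 3*((-8 + 5)*C) = 3*(-3*C) = -9*C)
((9*(-7) + 6) + I(j, 16))*(231 + 287) = ((9*(-7) + 6) - 9*16)*(231 + 287) = ((-63 + 6) - 144)*518 = (-57 - 144)*518 = -201*518 = -104118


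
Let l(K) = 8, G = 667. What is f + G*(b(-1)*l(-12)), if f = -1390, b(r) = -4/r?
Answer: 19954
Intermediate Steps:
f + G*(b(-1)*l(-12)) = -1390 + 667*(-4/(-1)*8) = -1390 + 667*(-4*(-1)*8) = -1390 + 667*(4*8) = -1390 + 667*32 = -1390 + 21344 = 19954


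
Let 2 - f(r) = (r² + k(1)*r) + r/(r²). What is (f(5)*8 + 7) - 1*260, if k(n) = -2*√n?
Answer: -1793/5 ≈ -358.60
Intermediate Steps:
f(r) = 2 - 1/r - r² + 2*r (f(r) = 2 - ((r² + (-2*√1)*r) + r/(r²)) = 2 - ((r² + (-2*1)*r) + r/r²) = 2 - ((r² - 2*r) + 1/r) = 2 - (1/r + r² - 2*r) = 2 + (-1/r - r² + 2*r) = 2 - 1/r - r² + 2*r)
(f(5)*8 + 7) - 1*260 = ((2 - 1/5 - 1*5² + 2*5)*8 + 7) - 1*260 = ((2 - 1*⅕ - 1*25 + 10)*8 + 7) - 260 = ((2 - ⅕ - 25 + 10)*8 + 7) - 260 = (-66/5*8 + 7) - 260 = (-528/5 + 7) - 260 = -493/5 - 260 = -1793/5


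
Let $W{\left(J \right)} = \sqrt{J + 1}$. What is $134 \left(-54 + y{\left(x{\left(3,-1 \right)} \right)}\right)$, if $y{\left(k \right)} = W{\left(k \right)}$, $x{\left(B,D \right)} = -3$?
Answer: $-7236 + 134 i \sqrt{2} \approx -7236.0 + 189.5 i$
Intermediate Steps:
$W{\left(J \right)} = \sqrt{1 + J}$
$y{\left(k \right)} = \sqrt{1 + k}$
$134 \left(-54 + y{\left(x{\left(3,-1 \right)} \right)}\right) = 134 \left(-54 + \sqrt{1 - 3}\right) = 134 \left(-54 + \sqrt{-2}\right) = 134 \left(-54 + i \sqrt{2}\right) = -7236 + 134 i \sqrt{2}$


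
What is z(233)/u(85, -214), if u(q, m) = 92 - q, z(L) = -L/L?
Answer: -⅐ ≈ -0.14286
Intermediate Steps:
z(L) = -1 (z(L) = -1*1 = -1)
z(233)/u(85, -214) = -1/(92 - 1*85) = -1/(92 - 85) = -1/7 = -1*⅐ = -⅐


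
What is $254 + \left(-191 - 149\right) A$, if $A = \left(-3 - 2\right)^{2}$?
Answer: $-8246$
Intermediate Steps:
$A = 25$ ($A = \left(-5\right)^{2} = 25$)
$254 + \left(-191 - 149\right) A = 254 + \left(-191 - 149\right) 25 = 254 - 8500 = -8246$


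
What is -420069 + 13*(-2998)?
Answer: -459043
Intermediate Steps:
-420069 + 13*(-2998) = -420069 - 38974 = -459043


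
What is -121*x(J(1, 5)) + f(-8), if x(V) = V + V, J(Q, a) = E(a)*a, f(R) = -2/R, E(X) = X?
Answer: -24199/4 ≈ -6049.8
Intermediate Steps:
J(Q, a) = a**2 (J(Q, a) = a*a = a**2)
x(V) = 2*V
-121*x(J(1, 5)) + f(-8) = -242*5**2 - 2/(-8) = -242*25 - 2*(-1/8) = -121*50 + 1/4 = -6050 + 1/4 = -24199/4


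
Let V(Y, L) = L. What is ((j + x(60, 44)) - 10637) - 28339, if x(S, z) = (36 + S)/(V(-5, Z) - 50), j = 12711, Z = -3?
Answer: -1392141/53 ≈ -26267.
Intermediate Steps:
x(S, z) = -36/53 - S/53 (x(S, z) = (36 + S)/(-3 - 50) = (36 + S)/(-53) = (36 + S)*(-1/53) = -36/53 - S/53)
((j + x(60, 44)) - 10637) - 28339 = ((12711 + (-36/53 - 1/53*60)) - 10637) - 28339 = ((12711 + (-36/53 - 60/53)) - 10637) - 28339 = ((12711 - 96/53) - 10637) - 28339 = (673587/53 - 10637) - 28339 = 109826/53 - 28339 = -1392141/53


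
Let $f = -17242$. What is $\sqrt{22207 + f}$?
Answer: $\sqrt{4965} \approx 70.463$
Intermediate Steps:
$\sqrt{22207 + f} = \sqrt{22207 - 17242} = \sqrt{4965}$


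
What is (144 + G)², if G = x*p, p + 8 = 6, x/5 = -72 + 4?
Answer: 678976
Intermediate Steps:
x = -340 (x = 5*(-72 + 4) = 5*(-68) = -340)
p = -2 (p = -8 + 6 = -2)
G = 680 (G = -340*(-2) = 680)
(144 + G)² = (144 + 680)² = 824² = 678976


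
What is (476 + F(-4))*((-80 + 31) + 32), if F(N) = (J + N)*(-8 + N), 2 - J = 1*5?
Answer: -9520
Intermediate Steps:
J = -3 (J = 2 - 5 = -3)
F(N) = (-8 + N)*(-3 + N) (F(N) = (-3 + N)*(-8 + N) = (-8 + N)*(-3 + N))
(476 + F(-4))*((-80 + 31) + 32) = (476 + (24 + (-4)² - 11*(-4)))*((-80 + 31) + 32) = (476 + (24 + 16 + 44))*(-49 + 32) = (476 + 84)*(-17) = 560*(-17) = -9520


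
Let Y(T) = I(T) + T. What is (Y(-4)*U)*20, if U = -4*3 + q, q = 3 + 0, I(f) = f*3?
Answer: 2880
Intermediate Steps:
I(f) = 3*f
q = 3
U = -9 (U = -4*3 + 3 = -12 + 3 = -9)
Y(T) = 4*T (Y(T) = 3*T + T = 4*T)
(Y(-4)*U)*20 = ((4*(-4))*(-9))*20 = -16*(-9)*20 = 144*20 = 2880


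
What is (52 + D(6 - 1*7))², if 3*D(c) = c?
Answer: 24025/9 ≈ 2669.4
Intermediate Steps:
D(c) = c/3
(52 + D(6 - 1*7))² = (52 + (6 - 1*7)/3)² = (52 + (6 - 7)/3)² = (52 + (⅓)*(-1))² = (52 - ⅓)² = (155/3)² = 24025/9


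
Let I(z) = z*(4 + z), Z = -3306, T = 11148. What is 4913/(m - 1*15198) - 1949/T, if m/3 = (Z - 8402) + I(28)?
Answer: -1447145/5206116 ≈ -0.27797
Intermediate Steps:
m = -32436 (m = 3*((-3306 - 8402) + 28*(4 + 28)) = 3*(-11708 + 28*32) = 3*(-11708 + 896) = 3*(-10812) = -32436)
4913/(m - 1*15198) - 1949/T = 4913/(-32436 - 1*15198) - 1949/11148 = 4913/(-32436 - 15198) - 1949*1/11148 = 4913/(-47634) - 1949/11148 = 4913*(-1/47634) - 1949/11148 = -289/2802 - 1949/11148 = -1447145/5206116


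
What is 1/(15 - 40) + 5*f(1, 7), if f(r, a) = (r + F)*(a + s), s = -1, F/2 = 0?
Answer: 749/25 ≈ 29.960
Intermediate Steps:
F = 0 (F = 2*0 = 0)
f(r, a) = r*(-1 + a) (f(r, a) = (r + 0)*(a - 1) = r*(-1 + a))
1/(15 - 40) + 5*f(1, 7) = 1/(15 - 40) + 5*(1*(-1 + 7)) = 1/(-25) + 5*(1*6) = -1/25 + 5*6 = -1/25 + 30 = 749/25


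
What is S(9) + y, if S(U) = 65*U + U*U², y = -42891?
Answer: -41577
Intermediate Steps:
S(U) = U³ + 65*U (S(U) = 65*U + U³ = U³ + 65*U)
S(9) + y = 9*(65 + 9²) - 42891 = 9*(65 + 81) - 42891 = 9*146 - 42891 = 1314 - 42891 = -41577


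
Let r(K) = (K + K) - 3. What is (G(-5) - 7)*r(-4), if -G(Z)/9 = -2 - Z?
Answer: 374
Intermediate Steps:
r(K) = -3 + 2*K (r(K) = 2*K - 3 = -3 + 2*K)
G(Z) = 18 + 9*Z (G(Z) = -9*(-2 - Z) = 18 + 9*Z)
(G(-5) - 7)*r(-4) = ((18 + 9*(-5)) - 7)*(-3 + 2*(-4)) = ((18 - 45) - 7)*(-3 - 8) = (-27 - 7)*(-11) = -34*(-11) = 374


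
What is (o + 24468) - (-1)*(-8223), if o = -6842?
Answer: 9403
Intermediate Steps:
(o + 24468) - (-1)*(-8223) = (-6842 + 24468) - (-1)*(-8223) = 17626 - 1*8223 = 17626 - 8223 = 9403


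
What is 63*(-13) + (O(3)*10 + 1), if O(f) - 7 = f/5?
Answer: -742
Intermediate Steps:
O(f) = 7 + f/5
63*(-13) + (O(3)*10 + 1) = 63*(-13) + ((7 + (1/5)*3)*10 + 1) = -819 + ((7 + 3/5)*10 + 1) = -819 + ((38/5)*10 + 1) = -819 + (76 + 1) = -819 + 77 = -742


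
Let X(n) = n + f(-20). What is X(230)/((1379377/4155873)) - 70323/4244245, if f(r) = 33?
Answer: 4638839859903984/5854413935365 ≈ 792.37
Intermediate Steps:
X(n) = 33 + n (X(n) = n + 33 = 33 + n)
X(230)/((1379377/4155873)) - 70323/4244245 = (33 + 230)/((1379377/4155873)) - 70323/4244245 = 263/((1379377*(1/4155873))) - 70323*1/4244245 = 263/(1379377/4155873) - 70323/4244245 = 263*(4155873/1379377) - 70323/4244245 = 1092994599/1379377 - 70323/4244245 = 4638839859903984/5854413935365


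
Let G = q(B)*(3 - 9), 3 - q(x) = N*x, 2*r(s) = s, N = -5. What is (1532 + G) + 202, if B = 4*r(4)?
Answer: 1476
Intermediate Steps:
r(s) = s/2
B = 8 (B = 4*((1/2)*4) = 4*2 = 8)
q(x) = 3 + 5*x (q(x) = 3 - (-5)*x = 3 + 5*x)
G = -258 (G = (3 + 5*8)*(3 - 9) = (3 + 40)*(-6) = 43*(-6) = -258)
(1532 + G) + 202 = (1532 - 258) + 202 = 1274 + 202 = 1476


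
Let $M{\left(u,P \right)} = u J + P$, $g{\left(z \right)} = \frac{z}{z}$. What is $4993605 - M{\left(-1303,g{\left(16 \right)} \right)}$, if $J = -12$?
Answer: $4977968$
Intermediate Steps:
$g{\left(z \right)} = 1$
$M{\left(u,P \right)} = P - 12 u$ ($M{\left(u,P \right)} = u \left(-12\right) + P = - 12 u + P = P - 12 u$)
$4993605 - M{\left(-1303,g{\left(16 \right)} \right)} = 4993605 - \left(1 - -15636\right) = 4993605 - \left(1 + 15636\right) = 4993605 - 15637 = 4977968$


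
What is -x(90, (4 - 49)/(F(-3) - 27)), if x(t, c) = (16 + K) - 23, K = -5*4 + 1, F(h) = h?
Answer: 26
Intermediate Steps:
K = -19 (K = -20 + 1 = -19)
x(t, c) = -26 (x(t, c) = (16 - 19) - 23 = -3 - 23 = -26)
-x(90, (4 - 49)/(F(-3) - 27)) = -1*(-26) = 26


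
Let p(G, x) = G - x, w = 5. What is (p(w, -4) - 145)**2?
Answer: 18496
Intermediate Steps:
(p(w, -4) - 145)**2 = ((5 - 1*(-4)) - 145)**2 = ((5 + 4) - 145)**2 = (9 - 145)**2 = (-136)**2 = 18496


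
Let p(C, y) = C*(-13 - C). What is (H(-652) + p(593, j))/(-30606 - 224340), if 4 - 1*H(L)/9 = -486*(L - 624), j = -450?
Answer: 990091/42491 ≈ 23.301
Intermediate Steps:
H(L) = -2729340 + 4374*L (H(L) = 36 - (-4374)*(L - 624) = 36 - (-4374)*(-624 + L) = 36 - 9*(303264 - 486*L) = 36 + (-2729376 + 4374*L) = -2729340 + 4374*L)
(H(-652) + p(593, j))/(-30606 - 224340) = ((-2729340 + 4374*(-652)) - 1*593*(13 + 593))/(-30606 - 224340) = ((-2729340 - 2851848) - 1*593*606)/(-254946) = (-5581188 - 359358)*(-1/254946) = -5940546*(-1/254946) = 990091/42491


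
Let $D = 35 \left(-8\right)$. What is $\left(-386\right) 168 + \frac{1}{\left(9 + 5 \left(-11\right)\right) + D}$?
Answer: $- \frac{21140449}{326} \approx -64848.0$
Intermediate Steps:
$D = -280$
$\left(-386\right) 168 + \frac{1}{\left(9 + 5 \left(-11\right)\right) + D} = \left(-386\right) 168 + \frac{1}{\left(9 + 5 \left(-11\right)\right) - 280} = -64848 + \frac{1}{\left(9 - 55\right) - 280} = -64848 + \frac{1}{-46 - 280} = -64848 + \frac{1}{-326} = -64848 - \frac{1}{326} = - \frac{21140449}{326}$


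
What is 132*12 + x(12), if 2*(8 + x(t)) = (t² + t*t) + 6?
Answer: 1723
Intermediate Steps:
x(t) = -5 + t² (x(t) = -8 + ((t² + t*t) + 6)/2 = -8 + ((t² + t²) + 6)/2 = -8 + (2*t² + 6)/2 = -8 + (6 + 2*t²)/2 = -8 + (3 + t²) = -5 + t²)
132*12 + x(12) = 132*12 + (-5 + 12²) = 1584 + (-5 + 144) = 1584 + 139 = 1723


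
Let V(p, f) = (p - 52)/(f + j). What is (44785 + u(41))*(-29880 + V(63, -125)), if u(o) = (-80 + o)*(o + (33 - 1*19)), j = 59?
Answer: -3822270920/3 ≈ -1.2741e+9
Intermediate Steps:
u(o) = (-80 + o)*(14 + o) (u(o) = (-80 + o)*(o + (33 - 19)) = (-80 + o)*(o + 14) = (-80 + o)*(14 + o))
V(p, f) = (-52 + p)/(59 + f) (V(p, f) = (p - 52)/(f + 59) = (-52 + p)/(59 + f))
(44785 + u(41))*(-29880 + V(63, -125)) = (44785 + (-1120 + 41**2 - 66*41))*(-29880 + (-52 + 63)/(59 - 125)) = (44785 + (-1120 + 1681 - 2706))*(-29880 + 11/(-66)) = (44785 - 2145)*(-29880 - 1/66*11) = 42640*(-29880 - 1/6) = 42640*(-179281/6) = -3822270920/3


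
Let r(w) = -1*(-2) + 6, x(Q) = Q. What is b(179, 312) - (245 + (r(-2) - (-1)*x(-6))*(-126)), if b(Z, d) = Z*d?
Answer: 55855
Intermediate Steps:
r(w) = 8 (r(w) = 2 + 6 = 8)
b(179, 312) - (245 + (r(-2) - (-1)*x(-6))*(-126)) = 179*312 - (245 + (8 - (-1)*(-6))*(-126)) = 55848 - (245 + (8 - 1*6)*(-126)) = 55848 - (245 + (8 - 6)*(-126)) = 55848 - (245 + 2*(-126)) = 55848 - (245 - 252) = 55848 - 1*(-7) = 55848 + 7 = 55855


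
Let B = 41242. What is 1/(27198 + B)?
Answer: 1/68440 ≈ 1.4611e-5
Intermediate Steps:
1/(27198 + B) = 1/(27198 + 41242) = 1/68440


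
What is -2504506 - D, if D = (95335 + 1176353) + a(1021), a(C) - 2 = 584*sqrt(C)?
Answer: -3776196 - 584*sqrt(1021) ≈ -3.7949e+6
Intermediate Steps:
a(C) = 2 + 584*sqrt(C)
D = 1271690 + 584*sqrt(1021) (D = (95335 + 1176353) + (2 + 584*sqrt(1021)) = 1271688 + (2 + 584*sqrt(1021)) = 1271690 + 584*sqrt(1021) ≈ 1.2904e+6)
-2504506 - D = -2504506 - (1271690 + 584*sqrt(1021)) = -2504506 + (-1271690 - 584*sqrt(1021)) = -3776196 - 584*sqrt(1021)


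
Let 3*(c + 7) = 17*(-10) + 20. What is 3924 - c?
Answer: 3981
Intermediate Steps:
c = -57 (c = -7 + (17*(-10) + 20)/3 = -7 + (-170 + 20)/3 = -7 + (⅓)*(-150) = -7 - 50 = -57)
3924 - c = 3924 - 1*(-57) = 3924 + 57 = 3981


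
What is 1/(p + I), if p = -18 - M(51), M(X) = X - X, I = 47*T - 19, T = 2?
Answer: 1/57 ≈ 0.017544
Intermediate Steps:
I = 75 (I = 47*2 - 19 = 94 - 19 = 75)
M(X) = 0
p = -18 (p = -18 - 1*0 = -18 + 0 = -18)
1/(p + I) = 1/(-18 + 75) = 1/57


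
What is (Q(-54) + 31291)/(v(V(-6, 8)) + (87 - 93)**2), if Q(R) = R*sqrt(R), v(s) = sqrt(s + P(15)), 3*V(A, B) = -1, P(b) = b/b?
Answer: 58266/67 - 1079*sqrt(6)/134 + 486*I/1943 - 8748*I*sqrt(6)/1943 ≈ 849.92 - 10.778*I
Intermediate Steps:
P(b) = 1
V(A, B) = -1/3 (V(A, B) = (1/3)*(-1) = -1/3)
v(s) = sqrt(1 + s) (v(s) = sqrt(s + 1) = sqrt(1 + s))
Q(R) = R**(3/2)
(Q(-54) + 31291)/(v(V(-6, 8)) + (87 - 93)**2) = ((-54)**(3/2) + 31291)/(sqrt(1 - 1/3) + (87 - 93)**2) = (-162*I*sqrt(6) + 31291)/(sqrt(2/3) + (-6)**2) = (31291 - 162*I*sqrt(6))/(sqrt(6)/3 + 36) = (31291 - 162*I*sqrt(6))/(36 + sqrt(6)/3)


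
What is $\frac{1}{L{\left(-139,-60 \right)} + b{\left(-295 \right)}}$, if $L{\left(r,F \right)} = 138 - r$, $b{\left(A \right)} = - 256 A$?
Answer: $\frac{1}{75797} \approx 1.3193 \cdot 10^{-5}$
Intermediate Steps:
$\frac{1}{L{\left(-139,-60 \right)} + b{\left(-295 \right)}} = \frac{1}{\left(138 - -139\right) - -75520} = \frac{1}{\left(138 + 139\right) + 75520} = \frac{1}{277 + 75520} = \frac{1}{75797}$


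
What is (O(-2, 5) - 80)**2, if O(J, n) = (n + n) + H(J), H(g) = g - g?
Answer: 4900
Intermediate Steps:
H(g) = 0
O(J, n) = 2*n (O(J, n) = (n + n) + 0 = 2*n + 0 = 2*n)
(O(-2, 5) - 80)**2 = (2*5 - 80)**2 = (10 - 80)**2 = (-70)**2 = 4900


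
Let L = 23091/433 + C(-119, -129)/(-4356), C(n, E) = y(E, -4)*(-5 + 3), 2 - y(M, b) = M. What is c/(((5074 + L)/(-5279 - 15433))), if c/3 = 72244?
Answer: -4233415035047616/4835506397 ≈ -8.7549e+5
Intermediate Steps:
c = 216732 (c = 3*72244 = 216732)
y(M, b) = 2 - M
C(n, E) = -4 + 2*E (C(n, E) = (2 - E)*(-5 + 3) = (2 - E)*(-2) = -4 + 2*E)
L = 50348921/943074 (L = 23091/433 + (-4 + 2*(-129))/(-4356) = 23091*(1/433) + (-4 - 258)*(-1/4356) = 23091/433 - 262*(-1/4356) = 23091/433 + 131/2178 = 50348921/943074 ≈ 53.388)
c/(((5074 + L)/(-5279 - 15433))) = 216732/(((5074 + 50348921/943074)/(-5279 - 15433))) = 216732/(((4835506397/943074)/(-20712))) = 216732/(((4835506397/943074)*(-1/20712))) = 216732/(-4835506397/19532948688) = 216732*(-19532948688/4835506397) = -4233415035047616/4835506397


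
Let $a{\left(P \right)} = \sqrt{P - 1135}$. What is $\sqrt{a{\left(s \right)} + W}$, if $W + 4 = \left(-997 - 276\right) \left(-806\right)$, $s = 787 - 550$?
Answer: $\sqrt{1026034 + i \sqrt{898}} \approx 1012.9 + 0.01 i$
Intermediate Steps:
$s = 237$ ($s = 787 - 550 = 237$)
$a{\left(P \right)} = \sqrt{-1135 + P}$
$W = 1026034$ ($W = -4 + \left(-997 - 276\right) \left(-806\right) = -4 - -1026038 = -4 + 1026038 = 1026034$)
$\sqrt{a{\left(s \right)} + W} = \sqrt{\sqrt{-1135 + 237} + 1026034} = \sqrt{\sqrt{-898} + 1026034} = \sqrt{i \sqrt{898} + 1026034} = \sqrt{1026034 + i \sqrt{898}}$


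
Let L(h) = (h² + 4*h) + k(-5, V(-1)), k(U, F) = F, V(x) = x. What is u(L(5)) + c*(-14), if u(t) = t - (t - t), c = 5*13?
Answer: -866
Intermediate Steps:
c = 65
L(h) = -1 + h² + 4*h (L(h) = (h² + 4*h) - 1 = -1 + h² + 4*h)
u(t) = t (u(t) = t - 1*0 = t + 0 = t)
u(L(5)) + c*(-14) = (-1 + 5² + 4*5) + 65*(-14) = (-1 + 25 + 20) - 910 = 44 - 910 = -866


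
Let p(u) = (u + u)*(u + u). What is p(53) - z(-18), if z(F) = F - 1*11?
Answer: 11265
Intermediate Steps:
p(u) = 4*u**2 (p(u) = (2*u)*(2*u) = 4*u**2)
z(F) = -11 + F (z(F) = F - 11 = -11 + F)
p(53) - z(-18) = 4*53**2 - (-11 - 18) = 4*2809 - 1*(-29) = 11236 + 29 = 11265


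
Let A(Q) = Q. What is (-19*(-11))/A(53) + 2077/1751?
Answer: 476040/92803 ≈ 5.1296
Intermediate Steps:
(-19*(-11))/A(53) + 2077/1751 = -19*(-11)/53 + 2077/1751 = 209*(1/53) + 2077*(1/1751) = 209/53 + 2077/1751 = 476040/92803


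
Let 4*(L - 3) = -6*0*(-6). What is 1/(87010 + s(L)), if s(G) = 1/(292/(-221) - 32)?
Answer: 7364/640741419 ≈ 1.1493e-5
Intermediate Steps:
L = 3 (L = 3 + (-6*0*(-6))/4 = 3 + (0*(-6))/4 = 3 + (1/4)*0 = 3 + 0 = 3)
s(G) = -221/7364 (s(G) = 1/(292*(-1/221) - 32) = 1/(-292/221 - 32) = 1/(-7364/221) = -221/7364)
1/(87010 + s(L)) = 1/(87010 - 221/7364) = 1/(640741419/7364) = 7364/640741419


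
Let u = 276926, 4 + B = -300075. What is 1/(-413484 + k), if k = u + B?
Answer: -1/436637 ≈ -2.2902e-6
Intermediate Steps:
B = -300079 (B = -4 - 300075 = -300079)
k = -23153 (k = 276926 - 300079 = -23153)
1/(-413484 + k) = 1/(-413484 - 23153) = 1/(-436637) = -1/436637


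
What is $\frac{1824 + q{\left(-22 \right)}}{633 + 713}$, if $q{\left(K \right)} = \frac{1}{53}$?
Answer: $\frac{96673}{71338} \approx 1.3551$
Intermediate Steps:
$q{\left(K \right)} = \frac{1}{53}$
$\frac{1824 + q{\left(-22 \right)}}{633 + 713} = \frac{1824 + \frac{1}{53}}{633 + 713} = \frac{96673}{53 \cdot 1346} = \frac{96673}{53} \cdot \frac{1}{1346} = \frac{96673}{71338}$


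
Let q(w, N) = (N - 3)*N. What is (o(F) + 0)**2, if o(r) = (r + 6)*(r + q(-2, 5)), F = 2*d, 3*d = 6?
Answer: 19600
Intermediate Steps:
d = 2 (d = (1/3)*6 = 2)
F = 4 (F = 2*2 = 4)
q(w, N) = N*(-3 + N) (q(w, N) = (-3 + N)*N = N*(-3 + N))
o(r) = (6 + r)*(10 + r) (o(r) = (r + 6)*(r + 5*(-3 + 5)) = (6 + r)*(r + 5*2) = (6 + r)*(r + 10) = (6 + r)*(10 + r))
(o(F) + 0)**2 = ((60 + 4**2 + 16*4) + 0)**2 = ((60 + 16 + 64) + 0)**2 = (140 + 0)**2 = 140**2 = 19600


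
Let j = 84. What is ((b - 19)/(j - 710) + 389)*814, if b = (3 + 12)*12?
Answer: 99044671/313 ≈ 3.1644e+5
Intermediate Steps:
b = 180 (b = 15*12 = 180)
((b - 19)/(j - 710) + 389)*814 = ((180 - 19)/(84 - 710) + 389)*814 = (161/(-626) + 389)*814 = (161*(-1/626) + 389)*814 = (-161/626 + 389)*814 = (243353/626)*814 = 99044671/313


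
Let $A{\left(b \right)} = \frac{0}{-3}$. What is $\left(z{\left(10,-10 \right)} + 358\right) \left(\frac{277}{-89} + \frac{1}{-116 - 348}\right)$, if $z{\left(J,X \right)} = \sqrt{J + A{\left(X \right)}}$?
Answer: $- \frac{23022443}{20648} - \frac{128617 \sqrt{10}}{41296} \approx -1124.8$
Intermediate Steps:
$A{\left(b \right)} = 0$ ($A{\left(b \right)} = 0 \left(- \frac{1}{3}\right) = 0$)
$z{\left(J,X \right)} = \sqrt{J}$ ($z{\left(J,X \right)} = \sqrt{J + 0} = \sqrt{J}$)
$\left(z{\left(10,-10 \right)} + 358\right) \left(\frac{277}{-89} + \frac{1}{-116 - 348}\right) = \left(\sqrt{10} + 358\right) \left(\frac{277}{-89} + \frac{1}{-116 - 348}\right) = \left(358 + \sqrt{10}\right) \left(277 \left(- \frac{1}{89}\right) + \frac{1}{-464}\right) = \left(358 + \sqrt{10}\right) \left(- \frac{277}{89} - \frac{1}{464}\right) = \left(358 + \sqrt{10}\right) \left(- \frac{128617}{41296}\right) = - \frac{23022443}{20648} - \frac{128617 \sqrt{10}}{41296}$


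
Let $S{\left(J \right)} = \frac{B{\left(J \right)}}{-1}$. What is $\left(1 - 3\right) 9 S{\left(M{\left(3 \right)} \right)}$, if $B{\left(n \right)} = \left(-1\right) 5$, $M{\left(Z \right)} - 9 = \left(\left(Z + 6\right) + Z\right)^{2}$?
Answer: $-90$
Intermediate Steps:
$M{\left(Z \right)} = 9 + \left(6 + 2 Z\right)^{2}$ ($M{\left(Z \right)} = 9 + \left(\left(Z + 6\right) + Z\right)^{2} = 9 + \left(\left(6 + Z\right) + Z\right)^{2} = 9 + \left(6 + 2 Z\right)^{2}$)
$B{\left(n \right)} = -5$
$S{\left(J \right)} = 5$ ($S{\left(J \right)} = - \frac{5}{-1} = \left(-5\right) \left(-1\right) = 5$)
$\left(1 - 3\right) 9 S{\left(M{\left(3 \right)} \right)} = \left(1 - 3\right) 9 \cdot 5 = \left(-2\right) 9 \cdot 5 = \left(-18\right) 5 = -90$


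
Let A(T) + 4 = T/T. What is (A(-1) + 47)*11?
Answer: 484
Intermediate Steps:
A(T) = -3 (A(T) = -4 + T/T = -4 + 1 = -3)
(A(-1) + 47)*11 = (-3 + 47)*11 = 44*11 = 484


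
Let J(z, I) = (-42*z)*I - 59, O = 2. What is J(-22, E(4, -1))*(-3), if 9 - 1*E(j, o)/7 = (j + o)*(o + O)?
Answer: -116247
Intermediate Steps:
E(j, o) = 63 - 7*(2 + o)*(j + o) (E(j, o) = 63 - 7*(j + o)*(o + 2) = 63 - 7*(j + o)*(2 + o) = 63 - 7*(2 + o)*(j + o))
J(z, I) = -59 - 42*I*z (J(z, I) = -42*I*z - 59 = -59 - 42*I*z)
J(-22, E(4, -1))*(-3) = (-59 - 42*(63 - 14*4 - 14*(-1) - 7*(-1)² - 7*4*(-1))*(-22))*(-3) = (-59 - 42*(63 - 56 + 14 - 7*1 + 28)*(-22))*(-3) = (-59 - 42*(63 - 56 + 14 - 7 + 28)*(-22))*(-3) = (-59 - 42*42*(-22))*(-3) = (-59 + 38808)*(-3) = 38749*(-3) = -116247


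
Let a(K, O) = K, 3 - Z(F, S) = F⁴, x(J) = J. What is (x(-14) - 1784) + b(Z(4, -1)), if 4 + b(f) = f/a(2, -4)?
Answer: -3857/2 ≈ -1928.5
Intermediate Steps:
Z(F, S) = 3 - F⁴
b(f) = -4 + f/2
(x(-14) - 1784) + b(Z(4, -1)) = (-14 - 1784) + (-4 + (3 - 1*4⁴)/2) = -1798 + (-4 + (3 - 1*256)/2) = -1798 + (-4 + (3 - 256)/2) = -1798 + (-4 + (½)*(-253)) = -1798 + (-4 - 253/2) = -1798 - 261/2 = -3857/2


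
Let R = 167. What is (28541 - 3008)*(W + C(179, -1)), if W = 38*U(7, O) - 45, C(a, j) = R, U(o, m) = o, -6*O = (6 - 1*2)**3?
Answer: 9906804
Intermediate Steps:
O = -32/3 (O = -(6 - 1*2)**3/6 = -(6 - 2)**3/6 = -1/6*4**3 = -1/6*64 = -32/3 ≈ -10.667)
C(a, j) = 167
W = 221 (W = 38*7 - 45 = 266 - 45 = 221)
(28541 - 3008)*(W + C(179, -1)) = (28541 - 3008)*(221 + 167) = 25533*388 = 9906804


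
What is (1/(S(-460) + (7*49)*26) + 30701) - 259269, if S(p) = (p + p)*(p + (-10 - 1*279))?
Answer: -159540006863/697998 ≈ -2.2857e+5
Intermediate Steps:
S(p) = 2*p*(-289 + p) (S(p) = (2*p)*(p + (-10 - 279)) = (2*p)*(p - 289) = (2*p)*(-289 + p) = 2*p*(-289 + p))
(1/(S(-460) + (7*49)*26) + 30701) - 259269 = (1/(2*(-460)*(-289 - 460) + (7*49)*26) + 30701) - 259269 = (1/(2*(-460)*(-749) + 343*26) + 30701) - 259269 = (1/(689080 + 8918) + 30701) - 259269 = (1/697998 + 30701) - 259269 = 21429236599/697998 - 259269 = -159540006863/697998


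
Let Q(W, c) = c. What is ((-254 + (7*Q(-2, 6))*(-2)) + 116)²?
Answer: 49284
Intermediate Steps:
((-254 + (7*Q(-2, 6))*(-2)) + 116)² = ((-254 + (7*6)*(-2)) + 116)² = ((-254 + 42*(-2)) + 116)² = ((-254 - 84) + 116)² = (-338 + 116)² = (-222)² = 49284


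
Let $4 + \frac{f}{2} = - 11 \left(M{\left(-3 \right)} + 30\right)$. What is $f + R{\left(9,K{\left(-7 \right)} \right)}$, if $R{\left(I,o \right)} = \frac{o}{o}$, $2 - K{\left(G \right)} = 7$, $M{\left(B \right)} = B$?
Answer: $-601$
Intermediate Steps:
$K{\left(G \right)} = -5$ ($K{\left(G \right)} = 2 - 7 = -5$)
$R{\left(I,o \right)} = 1$
$f = -602$ ($f = -8 + 2 \left(- 11 \left(-3 + 30\right)\right) = -8 + 2 \left(\left(-11\right) 27\right) = -8 + 2 \left(-297\right) = -8 - 594 = -602$)
$f + R{\left(9,K{\left(-7 \right)} \right)} = -602 + 1 = -601$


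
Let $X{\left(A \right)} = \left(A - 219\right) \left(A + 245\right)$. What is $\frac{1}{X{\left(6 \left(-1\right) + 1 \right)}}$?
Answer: $- \frac{1}{53760} \approx -1.8601 \cdot 10^{-5}$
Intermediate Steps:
$X{\left(A \right)} = \left(-219 + A\right) \left(245 + A\right)$
$\frac{1}{X{\left(6 \left(-1\right) + 1 \right)}} = \frac{1}{-53655 + \left(6 \left(-1\right) + 1\right)^{2} + 26 \left(6 \left(-1\right) + 1\right)} = \frac{1}{-53655 + \left(-6 + 1\right)^{2} + 26 \left(-6 + 1\right)} = \frac{1}{-53655 + \left(-5\right)^{2} + 26 \left(-5\right)} = \frac{1}{-53655 + 25 - 130} = \frac{1}{-53760} = - \frac{1}{53760}$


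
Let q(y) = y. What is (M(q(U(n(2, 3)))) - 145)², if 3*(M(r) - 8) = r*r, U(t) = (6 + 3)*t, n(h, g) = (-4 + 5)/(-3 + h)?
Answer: 12100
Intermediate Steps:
n(h, g) = 1/(-3 + h)
U(t) = 9*t
M(r) = 8 + r²/3 (M(r) = 8 + (r*r)/3 = 8 + r²/3)
(M(q(U(n(2, 3)))) - 145)² = ((8 + (9/(-3 + 2))²/3) - 145)² = ((8 + (9/(-1))²/3) - 145)² = ((8 + (9*(-1))²/3) - 145)² = ((8 + (⅓)*(-9)²) - 145)² = ((8 + (⅓)*81) - 145)² = ((8 + 27) - 145)² = (35 - 145)² = (-110)² = 12100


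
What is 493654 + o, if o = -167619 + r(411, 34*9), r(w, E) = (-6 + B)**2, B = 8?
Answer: 326039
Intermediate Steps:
r(w, E) = 4 (r(w, E) = (-6 + 8)**2 = 2**2 = 4)
o = -167615 (o = -167619 + 4 = -167615)
493654 + o = 493654 - 167615 = 326039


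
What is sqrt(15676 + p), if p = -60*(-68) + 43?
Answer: sqrt(19799) ≈ 140.71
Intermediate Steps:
p = 4123 (p = 4080 + 43 = 4123)
sqrt(15676 + p) = sqrt(15676 + 4123) = sqrt(19799)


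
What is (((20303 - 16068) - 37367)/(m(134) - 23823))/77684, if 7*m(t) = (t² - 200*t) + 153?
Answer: 19327/1135817764 ≈ 1.7016e-5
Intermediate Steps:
m(t) = 153/7 - 200*t/7 + t²/7 (m(t) = ((t² - 200*t) + 153)/7 = (153 + t² - 200*t)/7 = 153/7 - 200*t/7 + t²/7)
(((20303 - 16068) - 37367)/(m(134) - 23823))/77684 = (((20303 - 16068) - 37367)/((153/7 - 200/7*134 + (⅐)*134²) - 23823))/77684 = ((4235 - 37367)/((153/7 - 26800/7 + (⅐)*17956) - 23823))*(1/77684) = -33132/((153/7 - 26800/7 + 17956/7) - 23823)*(1/77684) = -33132/(-8691/7 - 23823)*(1/77684) = -33132/(-175452/7)*(1/77684) = -33132*(-7/175452)*(1/77684) = (19327/14621)*(1/77684) = 19327/1135817764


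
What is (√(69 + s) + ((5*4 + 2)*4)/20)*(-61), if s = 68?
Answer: -1342/5 - 61*√137 ≈ -982.39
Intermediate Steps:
(√(69 + s) + ((5*4 + 2)*4)/20)*(-61) = (√(69 + 68) + ((5*4 + 2)*4)/20)*(-61) = (√137 + ((20 + 2)*4)*(1/20))*(-61) = (√137 + (22*4)*(1/20))*(-61) = (√137 + 88*(1/20))*(-61) = (√137 + 22/5)*(-61) = (22/5 + √137)*(-61) = -1342/5 - 61*√137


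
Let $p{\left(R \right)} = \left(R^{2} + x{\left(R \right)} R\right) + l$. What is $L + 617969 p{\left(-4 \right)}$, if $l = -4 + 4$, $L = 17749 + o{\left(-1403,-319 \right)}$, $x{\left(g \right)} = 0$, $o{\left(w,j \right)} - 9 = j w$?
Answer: $10352819$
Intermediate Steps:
$o{\left(w,j \right)} = 9 + j w$
$L = 465315$ ($L = 17749 + \left(9 - -447557\right) = 17749 + \left(9 + 447557\right) = 17749 + 447566 = 465315$)
$l = 0$
$p{\left(R \right)} = R^{2}$ ($p{\left(R \right)} = \left(R^{2} + 0 R\right) + 0 = \left(R^{2} + 0\right) + 0 = R^{2} + 0 = R^{2}$)
$L + 617969 p{\left(-4 \right)} = 465315 + 617969 \left(-4\right)^{2} = 465315 + 617969 \cdot 16 = 465315 + 9887504 = 10352819$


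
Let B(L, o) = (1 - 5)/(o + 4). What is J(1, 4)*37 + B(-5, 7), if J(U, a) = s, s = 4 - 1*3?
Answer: 403/11 ≈ 36.636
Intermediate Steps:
B(L, o) = -4/(4 + o)
s = 1 (s = 4 - 3 = 1)
J(U, a) = 1
J(1, 4)*37 + B(-5, 7) = 1*37 - 4/(4 + 7) = 37 - 4/11 = 403/11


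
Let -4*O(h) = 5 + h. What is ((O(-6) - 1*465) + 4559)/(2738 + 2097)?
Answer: 16377/19340 ≈ 0.84679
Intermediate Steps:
O(h) = -5/4 - h/4 (O(h) = -(5 + h)/4 = -5/4 - h/4)
((O(-6) - 1*465) + 4559)/(2738 + 2097) = (((-5/4 - 1/4*(-6)) - 1*465) + 4559)/(2738 + 2097) = (((-5/4 + 3/2) - 465) + 4559)/4835 = ((1/4 - 465) + 4559)*(1/4835) = (-1859/4 + 4559)*(1/4835) = (16377/4)*(1/4835) = 16377/19340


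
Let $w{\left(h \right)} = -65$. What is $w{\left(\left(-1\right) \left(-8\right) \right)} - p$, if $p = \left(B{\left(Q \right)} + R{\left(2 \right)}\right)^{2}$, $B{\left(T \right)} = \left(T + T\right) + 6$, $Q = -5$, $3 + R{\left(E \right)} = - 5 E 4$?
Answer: $-2274$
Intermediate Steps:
$R{\left(E \right)} = -3 - 20 E$ ($R{\left(E \right)} = -3 + - 5 E 4 = -3 - 20 E$)
$B{\left(T \right)} = 6 + 2 T$ ($B{\left(T \right)} = 2 T + 6 = 6 + 2 T$)
$p = 2209$ ($p = \left(\left(6 + 2 \left(-5\right)\right) - 43\right)^{2} = \left(\left(6 - 10\right) - 43\right)^{2} = \left(-4 - 43\right)^{2} = \left(-47\right)^{2} = 2209$)
$w{\left(\left(-1\right) \left(-8\right) \right)} - p = -65 - 2209 = -2274$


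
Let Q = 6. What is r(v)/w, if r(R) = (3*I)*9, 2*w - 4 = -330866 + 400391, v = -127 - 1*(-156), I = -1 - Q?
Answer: -378/69529 ≈ -0.0054366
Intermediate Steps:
I = -7 (I = -1 - 1*6 = -1 - 6 = -7)
v = 29 (v = -127 + 156 = 29)
w = 69529/2 (w = 2 + (-330866 + 400391)/2 = 2 + (½)*69525 = 2 + 69525/2 = 69529/2 ≈ 34765.)
r(R) = -189 (r(R) = (3*(-7))*9 = -21*9 = -189)
r(v)/w = -189/69529/2 = -189*2/69529 = -378/69529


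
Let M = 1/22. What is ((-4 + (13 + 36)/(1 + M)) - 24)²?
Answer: 188356/529 ≈ 356.06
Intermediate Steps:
M = 1/22 ≈ 0.045455
((-4 + (13 + 36)/(1 + M)) - 24)² = ((-4 + (13 + 36)/(1 + 1/22)) - 24)² = ((-4 + 49/(23/22)) - 24)² = ((-4 + 49*(22/23)) - 24)² = ((-4 + 1078/23) - 24)² = (986/23 - 24)² = (434/23)² = 188356/529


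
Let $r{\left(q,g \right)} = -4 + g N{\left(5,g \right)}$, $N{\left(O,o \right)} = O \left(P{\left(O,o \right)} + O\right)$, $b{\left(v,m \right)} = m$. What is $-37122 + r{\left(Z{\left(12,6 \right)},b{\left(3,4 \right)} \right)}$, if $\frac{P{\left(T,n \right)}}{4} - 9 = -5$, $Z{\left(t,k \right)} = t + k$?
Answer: $-36706$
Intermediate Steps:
$Z{\left(t,k \right)} = k + t$
$P{\left(T,n \right)} = 16$ ($P{\left(T,n \right)} = 36 + 4 \left(-5\right) = 36 - 20 = 16$)
$N{\left(O,o \right)} = O \left(16 + O\right)$
$r{\left(q,g \right)} = -4 + 105 g$ ($r{\left(q,g \right)} = -4 + g 5 \left(16 + 5\right) = -4 + g 5 \cdot 21 = -4 + g 105 = -4 + 105 g$)
$-37122 + r{\left(Z{\left(12,6 \right)},b{\left(3,4 \right)} \right)} = -37122 + \left(-4 + 105 \cdot 4\right) = -37122 + \left(-4 + 420\right) = -37122 + 416 = -36706$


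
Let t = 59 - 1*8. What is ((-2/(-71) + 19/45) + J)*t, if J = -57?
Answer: -3071492/1065 ≈ -2884.0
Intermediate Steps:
t = 51 (t = 59 - 8 = 51)
((-2/(-71) + 19/45) + J)*t = ((-2/(-71) + 19/45) - 57)*51 = ((-2*(-1/71) + 19*(1/45)) - 57)*51 = ((2/71 + 19/45) - 57)*51 = (1439/3195 - 57)*51 = -180676/3195*51 = -3071492/1065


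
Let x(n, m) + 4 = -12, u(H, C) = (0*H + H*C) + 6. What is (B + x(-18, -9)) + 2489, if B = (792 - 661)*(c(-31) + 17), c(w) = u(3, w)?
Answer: -6697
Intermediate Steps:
u(H, C) = 6 + C*H (u(H, C) = (0 + C*H) + 6 = C*H + 6 = 6 + C*H)
c(w) = 6 + 3*w (c(w) = 6 + w*3 = 6 + 3*w)
x(n, m) = -16 (x(n, m) = -4 - 12 = -16)
B = -9170 (B = (792 - 661)*((6 + 3*(-31)) + 17) = 131*((6 - 93) + 17) = 131*(-87 + 17) = 131*(-70) = -9170)
(B + x(-18, -9)) + 2489 = (-9170 - 16) + 2489 = -9186 + 2489 = -6697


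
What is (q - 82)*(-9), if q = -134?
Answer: 1944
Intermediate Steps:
(q - 82)*(-9) = (-134 - 82)*(-9) = -216*(-9) = 1944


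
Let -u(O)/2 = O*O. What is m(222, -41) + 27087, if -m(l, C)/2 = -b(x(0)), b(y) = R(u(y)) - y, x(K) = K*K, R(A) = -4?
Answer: 27079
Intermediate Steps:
u(O) = -2*O² (u(O) = -2*O*O = -2*O²)
x(K) = K²
b(y) = -4 - y
m(l, C) = -8 (m(l, C) = -(-2)*(-4 - 1*0²) = -(-2)*(-4 - 1*0) = -(-2)*(-4 + 0) = -(-2)*(-4) = -2*4 = -8)
m(222, -41) + 27087 = -8 + 27087 = 27079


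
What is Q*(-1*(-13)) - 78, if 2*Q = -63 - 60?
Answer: -1755/2 ≈ -877.50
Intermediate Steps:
Q = -123/2 (Q = (-63 - 60)/2 = (½)*(-123) = -123/2 ≈ -61.500)
Q*(-1*(-13)) - 78 = -(-123)*(-13)/2 - 78 = -123/2*13 - 78 = -1599/2 - 78 = -1755/2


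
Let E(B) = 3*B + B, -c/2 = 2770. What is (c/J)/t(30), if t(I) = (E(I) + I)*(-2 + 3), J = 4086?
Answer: -277/30645 ≈ -0.0090390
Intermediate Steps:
c = -5540 (c = -2*2770 = -5540)
E(B) = 4*B
t(I) = 5*I (t(I) = (4*I + I)*(-2 + 3) = (5*I)*1 = 5*I)
(c/J)/t(30) = (-5540/4086)/((5*30)) = -5540*1/4086/150 = -2770/2043*1/150 = -277/30645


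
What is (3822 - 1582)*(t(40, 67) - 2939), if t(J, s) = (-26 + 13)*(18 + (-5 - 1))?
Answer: -6932800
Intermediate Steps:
t(J, s) = -156 (t(J, s) = -13*(18 - 6) = -13*12 = -156)
(3822 - 1582)*(t(40, 67) - 2939) = (3822 - 1582)*(-156 - 2939) = 2240*(-3095) = -6932800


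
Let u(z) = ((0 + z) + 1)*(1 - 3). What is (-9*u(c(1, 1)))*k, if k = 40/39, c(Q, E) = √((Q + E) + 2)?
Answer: 720/13 ≈ 55.385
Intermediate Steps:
c(Q, E) = √(2 + E + Q) (c(Q, E) = √((E + Q) + 2) = √(2 + E + Q))
u(z) = -2 - 2*z (u(z) = (z + 1)*(-2) = (1 + z)*(-2) = -2 - 2*z)
k = 40/39 (k = 40*(1/39) = 40/39 ≈ 1.0256)
(-9*u(c(1, 1)))*k = -9*(-2 - 2*√(2 + 1 + 1))*(40/39) = -9*(-2 - 2*√4)*(40/39) = -9*(-2 - 2*2)*(40/39) = -9*(-2 - 4)*(40/39) = -9*(-6)*(40/39) = 54*(40/39) = 720/13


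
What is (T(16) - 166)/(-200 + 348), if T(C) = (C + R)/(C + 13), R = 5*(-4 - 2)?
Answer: -1207/1073 ≈ -1.1249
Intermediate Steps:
R = -30 (R = 5*(-6) = -30)
T(C) = (-30 + C)/(13 + C) (T(C) = (C - 30)/(C + 13) = (-30 + C)/(13 + C))
(T(16) - 166)/(-200 + 348) = ((-30 + 16)/(13 + 16) - 166)/(-200 + 348) = (-14/29 - 166)/148 = ((1/29)*(-14) - 166)*(1/148) = (-14/29 - 166)*(1/148) = -4828/29*1/148 = -1207/1073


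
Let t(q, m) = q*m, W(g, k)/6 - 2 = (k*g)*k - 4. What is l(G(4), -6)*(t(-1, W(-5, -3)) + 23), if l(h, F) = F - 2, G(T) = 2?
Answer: -2440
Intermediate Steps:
W(g, k) = -12 + 6*g*k² (W(g, k) = 12 + 6*((k*g)*k - 4) = 12 + 6*((g*k)*k - 4) = 12 + 6*(g*k² - 4) = 12 + 6*(-4 + g*k²) = 12 + (-24 + 6*g*k²) = -12 + 6*g*k²)
l(h, F) = -2 + F
t(q, m) = m*q
l(G(4), -6)*(t(-1, W(-5, -3)) + 23) = (-2 - 6)*((-12 + 6*(-5)*(-3)²)*(-1) + 23) = -8*((-12 + 6*(-5)*9)*(-1) + 23) = -8*((-12 - 270)*(-1) + 23) = -8*(-282*(-1) + 23) = -8*(282 + 23) = -8*305 = -2440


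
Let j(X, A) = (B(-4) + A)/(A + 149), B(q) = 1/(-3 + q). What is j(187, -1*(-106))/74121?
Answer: 247/44101995 ≈ 5.6007e-6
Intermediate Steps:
j(X, A) = (-⅐ + A)/(149 + A) (j(X, A) = (1/(-3 - 4) + A)/(A + 149) = (1/(-7) + A)/(149 + A) = (-⅐ + A)/(149 + A))
j(187, -1*(-106))/74121 = ((-⅐ - 1*(-106))/(149 - 1*(-106)))/74121 = ((-⅐ + 106)/(149 + 106))*(1/74121) = ((741/7)/255)*(1/74121) = ((1/255)*(741/7))*(1/74121) = (247/595)*(1/74121) = 247/44101995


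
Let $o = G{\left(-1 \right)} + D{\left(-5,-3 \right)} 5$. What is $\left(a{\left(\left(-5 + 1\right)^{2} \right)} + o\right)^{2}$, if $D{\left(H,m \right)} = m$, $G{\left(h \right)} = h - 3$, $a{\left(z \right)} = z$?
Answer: $9$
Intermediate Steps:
$G{\left(h \right)} = -3 + h$
$o = -19$ ($o = \left(-3 - 1\right) - 15 = -4 - 15 = -19$)
$\left(a{\left(\left(-5 + 1\right)^{2} \right)} + o\right)^{2} = \left(\left(-5 + 1\right)^{2} - 19\right)^{2} = \left(\left(-4\right)^{2} - 19\right)^{2} = \left(16 - 19\right)^{2} = \left(-3\right)^{2} = 9$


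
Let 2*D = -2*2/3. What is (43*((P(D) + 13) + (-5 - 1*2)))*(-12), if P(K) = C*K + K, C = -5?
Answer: -4472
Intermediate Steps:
D = -⅔ (D = (-2*2/3)/2 = (-4*⅓)/2 = (½)*(-4/3) = -⅔ ≈ -0.66667)
P(K) = -4*K (P(K) = -5*K + K = -4*K)
(43*((P(D) + 13) + (-5 - 1*2)))*(-12) = (43*((-4*(-⅔) + 13) + (-5 - 1*2)))*(-12) = (43*((8/3 + 13) + (-5 - 2)))*(-12) = (43*(47/3 - 7))*(-12) = (43*(26/3))*(-12) = (1118/3)*(-12) = -4472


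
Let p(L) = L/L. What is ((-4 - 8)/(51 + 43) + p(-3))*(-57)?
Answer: -2337/47 ≈ -49.723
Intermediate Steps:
p(L) = 1
((-4 - 8)/(51 + 43) + p(-3))*(-57) = ((-4 - 8)/(51 + 43) + 1)*(-57) = (-12/94 + 1)*(-57) = (-12*1/94 + 1)*(-57) = (-6/47 + 1)*(-57) = (41/47)*(-57) = -2337/47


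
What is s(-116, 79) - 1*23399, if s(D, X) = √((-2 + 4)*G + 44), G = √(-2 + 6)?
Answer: -23399 + 4*√3 ≈ -23392.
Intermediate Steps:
G = 2 (G = √4 = 2)
s(D, X) = 4*√3 (s(D, X) = √((-2 + 4)*2 + 44) = √(2*2 + 44) = √(4 + 44) = √48 = 4*√3)
s(-116, 79) - 1*23399 = 4*√3 - 1*23399 = 4*√3 - 23399 = -23399 + 4*√3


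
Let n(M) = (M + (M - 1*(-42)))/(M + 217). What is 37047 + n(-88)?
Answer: 4778929/129 ≈ 37046.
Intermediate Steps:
n(M) = (42 + 2*M)/(217 + M) (n(M) = (M + (M + 42))/(217 + M) = (M + (42 + M))/(217 + M) = (42 + 2*M)/(217 + M))
37047 + n(-88) = 37047 + 2*(21 - 88)/(217 - 88) = 37047 + 2*(-67)/129 = 37047 + 2*(1/129)*(-67) = 37047 - 134/129 = 4778929/129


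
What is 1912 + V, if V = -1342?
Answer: 570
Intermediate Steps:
1912 + V = 1912 - 1342 = 570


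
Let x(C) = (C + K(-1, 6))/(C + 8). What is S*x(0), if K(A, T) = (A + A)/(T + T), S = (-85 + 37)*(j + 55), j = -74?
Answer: -19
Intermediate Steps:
S = 912 (S = (-85 + 37)*(-74 + 55) = -48*(-19) = 912)
K(A, T) = A/T (K(A, T) = (2*A)/((2*T)) = (2*A)*(1/(2*T)) = A/T)
x(C) = (-⅙ + C)/(8 + C) (x(C) = (C - 1/6)/(C + 8) = (C - 1*⅙)/(8 + C) = (C - ⅙)/(8 + C) = (-⅙ + C)/(8 + C))
S*x(0) = 912*((-⅙ + 0)/(8 + 0)) = 912*(-⅙/8) = 912*((⅛)*(-⅙)) = 912*(-1/48) = -19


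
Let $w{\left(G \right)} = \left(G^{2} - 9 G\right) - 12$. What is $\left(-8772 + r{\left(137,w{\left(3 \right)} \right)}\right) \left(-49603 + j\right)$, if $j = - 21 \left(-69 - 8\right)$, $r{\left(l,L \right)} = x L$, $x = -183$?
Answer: $157490052$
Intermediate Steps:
$w{\left(G \right)} = -12 + G^{2} - 9 G$
$r{\left(l,L \right)} = - 183 L$
$j = 1617$ ($j = \left(-21\right) \left(-77\right) = 1617$)
$\left(-8772 + r{\left(137,w{\left(3 \right)} \right)}\right) \left(-49603 + j\right) = \left(-8772 - 183 \left(-12 + 3^{2} - 27\right)\right) \left(-49603 + 1617\right) = \left(-8772 - 183 \left(-12 + 9 - 27\right)\right) \left(-47986\right) = \left(-8772 - -5490\right) \left(-47986\right) = \left(-8772 + 5490\right) \left(-47986\right) = \left(-3282\right) \left(-47986\right) = 157490052$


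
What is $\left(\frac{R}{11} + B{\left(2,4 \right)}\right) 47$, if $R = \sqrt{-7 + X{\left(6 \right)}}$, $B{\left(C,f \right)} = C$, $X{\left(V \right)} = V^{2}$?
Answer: $94 + \frac{47 \sqrt{29}}{11} \approx 117.01$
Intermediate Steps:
$R = \sqrt{29}$ ($R = \sqrt{-7 + 6^{2}} = \sqrt{-7 + 36} = \sqrt{29} \approx 5.3852$)
$\left(\frac{R}{11} + B{\left(2,4 \right)}\right) 47 = \left(\frac{\sqrt{29}}{11} + 2\right) 47 = \left(2 + \frac{\sqrt{29}}{11}\right) 47 = 94 + \frac{47 \sqrt{29}}{11}$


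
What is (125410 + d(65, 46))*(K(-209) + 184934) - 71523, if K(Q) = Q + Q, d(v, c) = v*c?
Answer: 23691782877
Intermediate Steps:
d(v, c) = c*v
K(Q) = 2*Q
(125410 + d(65, 46))*(K(-209) + 184934) - 71523 = (125410 + 46*65)*(2*(-209) + 184934) - 71523 = (125410 + 2990)*(-418 + 184934) - 71523 = 128400*184516 - 71523 = 23691854400 - 71523 = 23691782877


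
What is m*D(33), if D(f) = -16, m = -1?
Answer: 16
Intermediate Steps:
m*D(33) = -1*(-16) = 16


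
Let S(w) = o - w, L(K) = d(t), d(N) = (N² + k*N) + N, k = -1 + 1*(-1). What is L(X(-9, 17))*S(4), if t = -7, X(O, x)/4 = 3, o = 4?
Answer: 0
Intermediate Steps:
X(O, x) = 12 (X(O, x) = 4*3 = 12)
k = -2 (k = -1 - 1 = -2)
d(N) = N² - N (d(N) = (N² - 2*N) + N = N² - N)
L(K) = 56 (L(K) = -7*(-1 - 7) = -7*(-8) = 56)
S(w) = 4 - w
L(X(-9, 17))*S(4) = 56*(4 - 1*4) = 56*(4 - 4) = 56*0 = 0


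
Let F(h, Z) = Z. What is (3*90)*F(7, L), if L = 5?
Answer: 1350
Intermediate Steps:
(3*90)*F(7, L) = (3*90)*5 = 270*5 = 1350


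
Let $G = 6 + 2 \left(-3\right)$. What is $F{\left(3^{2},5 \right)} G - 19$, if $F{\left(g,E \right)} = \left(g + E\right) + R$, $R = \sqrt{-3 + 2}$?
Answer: $-19$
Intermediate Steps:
$G = 0$ ($G = 6 - 6 = 0$)
$R = i$ ($R = \sqrt{-1} = i \approx 1.0 i$)
$F{\left(g,E \right)} = i + E + g$ ($F{\left(g,E \right)} = \left(g + E\right) + i = \left(E + g\right) + i = i + E + g$)
$F{\left(3^{2},5 \right)} G - 19 = \left(i + 5 + 3^{2}\right) 0 - 19 = \left(i + 5 + 9\right) 0 - 19 = \left(14 + i\right) 0 - 19 = 0 - 19 = -19$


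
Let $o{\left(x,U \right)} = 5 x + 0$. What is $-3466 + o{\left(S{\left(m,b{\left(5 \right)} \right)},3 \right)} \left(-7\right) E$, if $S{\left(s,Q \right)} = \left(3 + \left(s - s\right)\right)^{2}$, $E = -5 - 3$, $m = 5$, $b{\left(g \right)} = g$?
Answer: $-946$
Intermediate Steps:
$E = -8$
$S{\left(s,Q \right)} = 9$ ($S{\left(s,Q \right)} = \left(3 + 0\right)^{2} = 3^{2} = 9$)
$o{\left(x,U \right)} = 5 x$
$-3466 + o{\left(S{\left(m,b{\left(5 \right)} \right)},3 \right)} \left(-7\right) E = -3466 + 5 \cdot 9 \left(-7\right) \left(-8\right) = -3466 + 45 \left(-7\right) \left(-8\right) = -3466 - -2520 = -3466 + 2520 = -946$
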